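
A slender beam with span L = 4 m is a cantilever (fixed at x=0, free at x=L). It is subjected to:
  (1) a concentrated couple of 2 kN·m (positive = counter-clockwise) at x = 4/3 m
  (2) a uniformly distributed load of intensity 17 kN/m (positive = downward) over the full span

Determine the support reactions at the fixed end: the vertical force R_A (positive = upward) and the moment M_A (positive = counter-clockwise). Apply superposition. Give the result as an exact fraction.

Load 1 — applied couple M₀=2 kN·m at a=4/3 m (b=L-a=8/3):
  R_A = 0 kN
  M_A = -M₀ = -2 kN·m
Load 2 — uniform load w=17 kN/m over full span:
  R_A = wL = 17·4 = 68 kN
  M_A = wL²/2 = 17·4²/2 = 136 kN·m
Superposition: R_A = 68 kN, M_A = 134 kN·m

R_A = 68 kN, M_A = 134 kN·m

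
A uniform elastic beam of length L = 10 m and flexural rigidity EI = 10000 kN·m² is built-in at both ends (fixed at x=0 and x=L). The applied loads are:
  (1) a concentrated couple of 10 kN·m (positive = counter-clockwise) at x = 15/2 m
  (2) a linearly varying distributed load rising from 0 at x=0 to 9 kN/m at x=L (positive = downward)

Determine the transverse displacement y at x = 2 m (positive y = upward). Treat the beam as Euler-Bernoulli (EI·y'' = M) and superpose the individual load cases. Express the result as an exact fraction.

y(2) = -4699/1000000 m

Load 1 — applied couple M₀=10 kN·m at a=15/2 m (b=L-a=5/2):
  y_1 = (R_Ax³/6 - M_Ax²/2)/EI  [x≤a] with R_A=9/8, M_A=25/8 = ((9/8)·2³/6 - (25/8)·2²/2)/10000 = -19/40000 m
Load 2 — triangular load w₀=9 kN/m (0→w₀ over full span):
  y_2 = -w₀x²(L-x)²(x+2L)/(120LEI) = -9·2²·(10-2)²·(2+2·10)/(120·10·10000) = -66/15625 m
Superposition: y = Σ y_i = -4699/1000000 m ≈ -0.004699 m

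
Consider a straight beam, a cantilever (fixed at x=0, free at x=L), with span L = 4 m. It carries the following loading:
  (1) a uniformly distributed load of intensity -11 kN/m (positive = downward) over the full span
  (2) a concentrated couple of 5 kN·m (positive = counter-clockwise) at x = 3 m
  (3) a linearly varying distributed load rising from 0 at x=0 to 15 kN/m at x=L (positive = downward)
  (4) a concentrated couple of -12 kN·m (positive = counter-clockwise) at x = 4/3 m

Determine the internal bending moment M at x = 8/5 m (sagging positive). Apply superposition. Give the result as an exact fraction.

M(8/5) = 53/25 kN·m

Load 1 — uniform load w=-11 kN/m over full span:
  M_1 = -w(L-x)²/2 = -(-11)·(4-(8/5))²/2 = 792/25 kN·m
Load 2 — applied couple M₀=5 kN·m at a=3 m (b=L-a=1):
  M_2 = M₀  [x≤a] = 5 = 5 kN·m
Load 3 — triangular load w₀=15 kN/m (0→w₀ over full span):
  M_3 = w₀Lx/2 - w₀L²/3 - w₀x³/(6L) = 15·4·(8/5)/2 - 15·4²/3 - 15·(8/5)³/(6·4) = -864/25 kN·m
Load 4 — applied couple M₀=-12 kN·m at a=4/3 m (b=L-a=8/3):
  M_4 = 0  [x>a] = 0 kN·m
Superposition: M = Σ M_i = 53/25 kN·m ≈ 2.120000 kN·m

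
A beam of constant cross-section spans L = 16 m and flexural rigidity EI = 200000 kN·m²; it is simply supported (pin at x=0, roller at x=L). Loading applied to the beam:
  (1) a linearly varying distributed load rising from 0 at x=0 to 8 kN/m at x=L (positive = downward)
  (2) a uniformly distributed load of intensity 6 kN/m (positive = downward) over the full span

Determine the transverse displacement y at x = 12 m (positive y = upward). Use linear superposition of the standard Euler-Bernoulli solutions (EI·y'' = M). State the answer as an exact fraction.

y(12) = -58/1875 m

Load 1 — triangular load w₀=8 kN/m (0→w₀ over full span):
  y_1 = -w₀x(7L⁴-10L²x²+3x⁴)/(360LEI) = -8·12·(7·16⁴-10·16²·12²+3·12⁴)/(360·16·200000) = -119/9375 m
Load 2 — uniform load w=6 kN/m over full span:
  y_2 = -wx(L³-2Lx²+x³)/(24EI) = -6·12·(16³-2·16·12²+12³)/(24·200000) = -57/3125 m
Superposition: y = Σ y_i = -58/1875 m ≈ -0.030933 m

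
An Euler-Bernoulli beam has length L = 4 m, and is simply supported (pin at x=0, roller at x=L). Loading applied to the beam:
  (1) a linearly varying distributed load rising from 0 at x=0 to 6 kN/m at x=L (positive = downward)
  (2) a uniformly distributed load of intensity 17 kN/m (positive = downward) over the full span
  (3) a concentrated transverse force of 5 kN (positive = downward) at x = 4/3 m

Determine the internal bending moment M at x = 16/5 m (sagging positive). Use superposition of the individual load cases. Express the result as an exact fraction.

Load 1 — triangular load w₀=6 kN/m (0→w₀ over full span):
  M_1 = w₀Lx/6 - w₀x³/(6L) = 6·4·(16/5)/6 - 6·(16/5)³/(6·4) = 576/125 kN·m
Load 2 — uniform load w=17 kN/m over full span:
  M_2 = wx(L-x)/2 = 17·(16/5)·(4-(16/5))/2 = 544/25 kN·m
Load 3 — point force P=5 kN at a=4/3 m (b=L-a=8/3):
  M_3 = Pa(L-x)/L  [x>a] = 5·(4/3)·(4-(16/5))/4 = 4/3 kN·m
Superposition: M = Σ M_i = 10388/375 kN·m ≈ 27.701333 kN·m

M(16/5) = 10388/375 kN·m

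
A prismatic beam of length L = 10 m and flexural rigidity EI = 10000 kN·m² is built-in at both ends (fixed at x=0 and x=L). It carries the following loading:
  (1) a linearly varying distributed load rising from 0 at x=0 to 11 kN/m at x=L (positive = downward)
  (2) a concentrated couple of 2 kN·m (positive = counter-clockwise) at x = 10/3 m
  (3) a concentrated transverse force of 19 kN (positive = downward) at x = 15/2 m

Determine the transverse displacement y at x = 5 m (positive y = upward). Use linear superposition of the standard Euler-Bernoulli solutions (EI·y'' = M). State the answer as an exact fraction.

y(5) = -547/28800 m

Load 1 — triangular load w₀=11 kN/m (0→w₀ over full span):
  y_1 = -w₀x²(L-x)²(x+2L)/(120LEI) = -11·5²·(10-5)²·(5+2·10)/(120·10·10000) = -11/768 m
Load 2 — applied couple M₀=2 kN·m at a=10/3 m (b=L-a=20/3):
  y_2 = (R_Ax³/6 - M_Ax²/2 - M₀(x-a)²/2)/EI  [x>a] with R_A=4/15, M_A=0 = ((4/15)·5³/6 - 0·5²/2 - 2·(5-(10/3))²/2)/10000 = 1/3600 m
Load 3 — point force P=19 kN at a=15/2 m (b=L-a=5/2):
  y_3 = -Pb²x²(3aL-(3a+b)x)/(6L³EI)  [x≤a] = -19·(5/2)²·5²·(3·(15/2)·10-(3·(15/2)+(5/2))·5)/(6·10³·10000) = -19/3840 m
Superposition: y = Σ y_i = -547/28800 m ≈ -0.018993 m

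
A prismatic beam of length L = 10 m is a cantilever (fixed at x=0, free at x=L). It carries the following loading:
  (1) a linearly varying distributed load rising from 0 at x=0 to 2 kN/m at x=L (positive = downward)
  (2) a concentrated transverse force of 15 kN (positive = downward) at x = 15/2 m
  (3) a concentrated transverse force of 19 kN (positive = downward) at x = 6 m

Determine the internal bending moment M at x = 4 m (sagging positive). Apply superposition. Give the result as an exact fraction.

Load 1 — triangular load w₀=2 kN/m (0→w₀ over full span):
  M_1 = w₀Lx/2 - w₀L²/3 - w₀x³/(6L) = 2·10·4/2 - 2·10²/3 - 2·4³/(6·10) = -144/5 kN·m
Load 2 — point force P=15 kN at a=15/2 m (b=L-a=5/2):
  M_2 = -P(a-x)  [x≤a] = -15·((15/2)-4) = -105/2 kN·m
Load 3 — point force P=19 kN at a=6 m (b=L-a=4):
  M_3 = -P(a-x)  [x≤a] = -19·(6-4) = -38 kN·m
Superposition: M = Σ M_i = -1193/10 kN·m ≈ -119.300000 kN·m

M(4) = -1193/10 kN·m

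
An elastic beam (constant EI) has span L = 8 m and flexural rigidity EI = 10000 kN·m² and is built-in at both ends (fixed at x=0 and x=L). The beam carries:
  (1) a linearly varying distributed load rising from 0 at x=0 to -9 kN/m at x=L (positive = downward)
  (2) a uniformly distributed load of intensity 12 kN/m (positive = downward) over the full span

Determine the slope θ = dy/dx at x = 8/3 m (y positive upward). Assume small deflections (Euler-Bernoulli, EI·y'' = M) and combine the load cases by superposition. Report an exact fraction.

θ(8/3) = -64/28125 rad

Load 1 — triangular load w₀=-9 kN/m (0→w₀ over full span):
  θ_1 = -w₀(2x(L-x)(L-2x)(x+2L)+x²(L-x)²)/(120LEI) = -(-9)·(2·(8/3)·(8-(8/3))·(8-2·(8/3))·((8/3)+2·8)+(8/3)²·(8-(8/3))²)/(120·8·10000) = 128/84375 rad
Load 2 — uniform load w=12 kN/m over full span:
  θ_2 = -wx(L-x)(L-2x)/(12EI) = -12·(8/3)·(8-(8/3))·(8-2·(8/3))/(12·10000) = -64/16875 rad
Superposition: θ = Σ θ_i = -64/28125 rad ≈ -0.002276 rad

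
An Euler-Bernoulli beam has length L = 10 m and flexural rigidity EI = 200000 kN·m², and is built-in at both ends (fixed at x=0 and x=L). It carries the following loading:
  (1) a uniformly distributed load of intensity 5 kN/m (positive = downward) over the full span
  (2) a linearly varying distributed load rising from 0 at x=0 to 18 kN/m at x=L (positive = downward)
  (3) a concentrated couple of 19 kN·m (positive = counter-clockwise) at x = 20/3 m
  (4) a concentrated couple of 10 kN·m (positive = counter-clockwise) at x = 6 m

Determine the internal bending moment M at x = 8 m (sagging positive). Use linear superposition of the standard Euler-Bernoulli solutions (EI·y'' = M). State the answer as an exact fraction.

Load 1 — uniform load w=5 kN/m over full span:
  M_1 = wLx/2 - wL²/12 - wx²/2 = 5·10·8/2 - 5·10²/12 - 5·8²/2 = -5/3 kN·m
Load 2 — triangular load w₀=18 kN/m (0→w₀ over full span):
  M_2 = 3w₀Lx/20 - w₀L²/30 - w₀x³/(6L) = 3·18·10·8/20 - 18·10²/30 - 18·8³/(6·10) = 12/5 kN·m
Load 3 — applied couple M₀=19 kN·m at a=20/3 m (b=L-a=10/3):
  M_3 = R_Ax - M_A - M₀  [x>a] with R_A=38/15, M_A=19/3 = (38/15)·8 - (19/3) - 19 = -76/15 kN·m
Load 4 — applied couple M₀=10 kN·m at a=6 m (b=L-a=4):
  M_4 = R_Ax - M_A - M₀  [x>a] with R_A=36/25, M_A=16/5 = (36/25)·8 - (16/5) - 10 = -42/25 kN·m
Superposition: M = Σ M_i = -451/75 kN·m ≈ -6.013333 kN·m

M(8) = -451/75 kN·m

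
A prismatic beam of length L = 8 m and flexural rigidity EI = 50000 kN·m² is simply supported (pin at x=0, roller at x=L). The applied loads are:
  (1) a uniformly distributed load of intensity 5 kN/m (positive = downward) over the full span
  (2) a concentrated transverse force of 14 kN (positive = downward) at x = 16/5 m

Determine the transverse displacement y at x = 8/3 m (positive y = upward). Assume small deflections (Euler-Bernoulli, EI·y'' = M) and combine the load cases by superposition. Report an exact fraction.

y(8/3) = -679904/94921875 m

Load 1 — uniform load w=5 kN/m over full span:
  y_1 = -wx(L³-2Lx²+x³)/(24EI) = -5·(8/3)·(8³-2·8·(8/3)²+(8/3)³)/(24·50000) = -704/151875 m
Load 2 — point force P=14 kN at a=16/5 m (b=L-a=24/5):
  y_2 = -Pbx(L²-b²-x²)/(6LEI)  [x≤a] = -14·(24/5)·(8/3)·(8²-(24/5)²-(8/3)²)/(6·8·50000) = -26656/10546875 m
Superposition: y = Σ y_i = -679904/94921875 m ≈ -0.007163 m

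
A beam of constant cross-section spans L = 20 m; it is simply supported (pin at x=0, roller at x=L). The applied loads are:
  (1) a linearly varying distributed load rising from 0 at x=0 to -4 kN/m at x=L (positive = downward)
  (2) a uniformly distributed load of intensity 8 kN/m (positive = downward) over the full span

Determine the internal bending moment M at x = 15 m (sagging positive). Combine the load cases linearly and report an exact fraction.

Load 1 — triangular load w₀=-4 kN/m (0→w₀ over full span):
  M_1 = w₀Lx/6 - w₀x³/(6L) = (-4)·20·15/6 - (-4)·15³/(6·20) = -175/2 kN·m
Load 2 — uniform load w=8 kN/m over full span:
  M_2 = wx(L-x)/2 = 8·15·(20-15)/2 = 300 kN·m
Superposition: M = Σ M_i = 425/2 kN·m ≈ 212.500000 kN·m

M(15) = 425/2 kN·m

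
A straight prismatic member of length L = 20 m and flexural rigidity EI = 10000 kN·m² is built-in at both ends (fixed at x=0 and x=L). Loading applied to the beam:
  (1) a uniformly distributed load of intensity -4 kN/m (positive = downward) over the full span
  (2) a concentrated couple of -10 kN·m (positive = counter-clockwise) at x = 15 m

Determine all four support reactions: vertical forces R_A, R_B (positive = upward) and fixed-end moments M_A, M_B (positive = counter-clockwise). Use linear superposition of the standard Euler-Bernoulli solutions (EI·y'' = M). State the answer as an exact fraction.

Load 1 — uniform load w=-4 kN/m over full span:
  R_A = wL/2 = (-4)·20/2 = -40 kN
  M_A = wL²/12 = (-4)·20²/12 = -400/3 kN·m
  R_B = wL/2 = (-4)·20/2 = -40 kN
  M_B = -wL²/12 = -(-4)·20²/12 = 400/3 kN·m
Load 2 — applied couple M₀=-10 kN·m at a=15 m (b=L-a=5):
  R_A = 6M₀ab/L³ = 6·(-10)·15·5/20³ = -9/16 kN
  M_A = M₀b(2a-b)/L² = (-10)·5·(2·15-5)/20² = -25/8 kN·m
  R_B = -6M₀ab/L³ = -6·(-10)·15·5/20³ = 9/16 kN
  M_B = M₀a(2b-a)/L² = (-10)·15·(2·5-15)/20² = 15/8 kN·m
Superposition: R_A = -649/16 kN, M_A = -3275/24 kN·m, R_B = -631/16 kN, M_B = 3245/24 kN·m

R_A = -649/16 kN, M_A = -3275/24 kN·m, R_B = -631/16 kN, M_B = 3245/24 kN·m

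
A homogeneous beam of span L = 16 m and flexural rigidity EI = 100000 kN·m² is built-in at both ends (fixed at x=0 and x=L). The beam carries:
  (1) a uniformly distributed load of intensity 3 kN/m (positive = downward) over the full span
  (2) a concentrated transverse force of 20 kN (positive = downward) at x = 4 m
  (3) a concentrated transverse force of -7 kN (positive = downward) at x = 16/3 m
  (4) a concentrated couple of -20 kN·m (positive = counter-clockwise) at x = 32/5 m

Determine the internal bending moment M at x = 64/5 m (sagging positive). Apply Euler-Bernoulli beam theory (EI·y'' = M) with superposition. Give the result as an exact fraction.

M(64/5) = -257/45 kN·m

Load 1 — uniform load w=3 kN/m over full span:
  M_1 = wLx/2 - wL²/12 - wx²/2 = 3·16·(64/5)/2 - 3·16²/12 - 3·(64/5)²/2 = -64/25 kN·m
Load 2 — point force P=20 kN at a=4 m (b=L-a=12):
  M_2 = Pa²(a+3b)(L-x)/L³ - Pa²b/L²  [x>a] = 20·4²·(4+3·12)·(16-(64/5))/16³ - 20·4²·12/16² = -5 kN·m
Load 3 — point force P=-7 kN at a=16/3 m (b=L-a=32/3):
  M_3 = Pa²(a+3b)(L-x)/L³ - Pa²b/L²  [x>a] = (-7)·(16/3)²·((16/3)+3·(32/3))·(16-(64/5))/16³ - (-7)·(16/3)²·(32/3)/16² = 112/45 kN·m
Load 4 — applied couple M₀=-20 kN·m at a=32/5 m (b=L-a=48/5):
  M_4 = R_Ax - M_A - M₀  [x>a] with R_A=-9/5, M_A=-12/5 = (-9/5)·(64/5) - (-12/5) - (-20) = -16/25 kN·m
Superposition: M = Σ M_i = -257/45 kN·m ≈ -5.711111 kN·m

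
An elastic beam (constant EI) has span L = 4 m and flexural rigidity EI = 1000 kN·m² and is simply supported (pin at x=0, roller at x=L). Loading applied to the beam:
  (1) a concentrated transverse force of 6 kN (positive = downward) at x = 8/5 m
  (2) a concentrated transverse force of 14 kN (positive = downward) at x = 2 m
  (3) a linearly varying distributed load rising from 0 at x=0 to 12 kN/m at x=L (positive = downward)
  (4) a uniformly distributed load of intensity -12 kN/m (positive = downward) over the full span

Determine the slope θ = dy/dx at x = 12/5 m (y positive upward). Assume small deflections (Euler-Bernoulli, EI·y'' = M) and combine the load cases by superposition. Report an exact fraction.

θ(12/5) = 1717/937500 rad

Load 1 — point force P=6 kN at a=8/5 m (b=L-a=12/5):
  θ_1 = -Pa(2L²-6Lx+3x²+a²)/(6LEI)  [x>a] = -6·(8/5)·(2·4²-6·4·(12/5)+3·(12/5)²+(8/5)²)/(6·4·1000) = 36/15625 rad
Load 2 — point force P=14 kN at a=2 m (b=L-a=2):
  θ_2 = -Pa(2L²-6Lx+3x²+a²)/(6LEI)  [x>a] = -14·2·(2·4²-6·4·(12/5)+3·(12/5)²+2²)/(6·4·1000) = 63/12500 rad
Load 3 — triangular load w₀=12 kN/m (0→w₀ over full span):
  θ_3 = -w₀(7L⁴-30L²x²+15x⁴)/(360LEI) = -12·(7·4⁴-30·4²·(12/5)²+15·(12/5)⁴)/(360·4·1000) = 928/234375 rad
Load 4 — uniform load w=-12 kN/m over full span:
  θ_4 = -w(L³-6Lx²+4x³)/(24EI) = -(-12)·(4³-6·4·(12/5)²+4·(12/5)³)/(24·1000) = -148/15625 rad
Superposition: θ = Σ θ_i = 1717/937500 rad ≈ 0.001831 rad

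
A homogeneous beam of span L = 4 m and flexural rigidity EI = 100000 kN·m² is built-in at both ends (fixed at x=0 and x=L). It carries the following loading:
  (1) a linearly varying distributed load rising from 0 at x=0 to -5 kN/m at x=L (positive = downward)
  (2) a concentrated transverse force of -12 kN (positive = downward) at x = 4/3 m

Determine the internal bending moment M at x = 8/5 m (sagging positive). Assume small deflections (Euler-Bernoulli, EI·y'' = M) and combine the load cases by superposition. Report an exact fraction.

Load 1 — triangular load w₀=-5 kN/m (0→w₀ over full span):
  M_1 = 3w₀Lx/20 - w₀L²/30 - w₀x³/(6L) = 3·(-5)·4·(8/5)/20 - (-5)·4²/30 - (-5)·(8/5)³/(6·4) = -32/25 kN·m
Load 2 — point force P=-12 kN at a=4/3 m (b=L-a=8/3):
  M_2 = Pa²(a+3b)(L-x)/L³ - Pa²b/L²  [x>a] = (-12)·(4/3)²·((4/3)+3·(8/3))·(4-(8/5))/4³ - (-12)·(4/3)²·(8/3)/4² = -176/45 kN·m
Superposition: M = Σ M_i = -1168/225 kN·m ≈ -5.191111 kN·m

M(8/5) = -1168/225 kN·m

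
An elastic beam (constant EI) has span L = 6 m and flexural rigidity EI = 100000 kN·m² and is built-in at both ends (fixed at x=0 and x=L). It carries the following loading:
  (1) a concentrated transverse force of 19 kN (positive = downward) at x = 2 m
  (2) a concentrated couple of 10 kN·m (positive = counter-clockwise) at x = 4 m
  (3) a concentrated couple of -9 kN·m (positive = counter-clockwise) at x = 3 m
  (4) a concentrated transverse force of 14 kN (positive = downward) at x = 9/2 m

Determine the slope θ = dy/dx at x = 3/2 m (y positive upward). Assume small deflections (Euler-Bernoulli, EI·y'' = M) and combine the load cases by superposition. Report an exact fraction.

Load 1 — point force P=19 kN at a=2 m (b=L-a=4):
  θ_1 = -Pb²x(2aL-(3a+b)x)/(2L³EI)  [x≤a] = -19·4²·(3/2)·(2·2·6-(3·2+4)·(3/2))/(2·6³·100000) = -19/200000 rad
Load 2 — applied couple M₀=10 kN·m at a=4 m (b=L-a=2):
  θ_2 = (R_Ax²/2 - M_Ax)/EI  [x≤a] with R_A=20/9, M_A=10/3 = ((20/9)·(3/2)²/2 - (10/3)·(3/2))/100000 = -1/40000 rad
Load 3 — applied couple M₀=-9 kN·m at a=3 m (b=L-a=3):
  θ_3 = (R_Ax²/2 - M_Ax)/EI  [x≤a] with R_A=-9/4, M_A=-9/4 = ((-9/4)·(3/2)²/2 - (-9/4)·(3/2))/100000 = 27/3200000 rad
Load 4 — point force P=14 kN at a=9/2 m (b=L-a=3/2):
  θ_4 = -Pb²x(2aL-(3a+b)x)/(2L³EI)  [x≤a] = -14·(3/2)²·(3/2)·(2·(9/2)·6-(3·(9/2)+(3/2))·(3/2))/(2·6³·100000) = -441/12800000 rad
Superposition: θ = Σ θ_i = -1869/12800000 rad ≈ -0.000146 rad

θ(3/2) = -1869/12800000 rad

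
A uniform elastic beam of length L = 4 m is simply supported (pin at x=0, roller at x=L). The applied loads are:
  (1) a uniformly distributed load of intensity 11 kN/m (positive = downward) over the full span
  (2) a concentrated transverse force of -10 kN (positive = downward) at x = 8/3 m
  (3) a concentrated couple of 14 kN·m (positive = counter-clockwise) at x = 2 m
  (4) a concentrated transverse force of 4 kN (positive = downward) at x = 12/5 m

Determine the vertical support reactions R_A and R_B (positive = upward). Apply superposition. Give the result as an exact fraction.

R_A = 713/30 kN, R_B = 427/30 kN

Load 1 — uniform load w=11 kN/m over full span:
  R_A = wL/2 = 11·4/2 = 22 kN
  R_B = wL/2 = 11·4/2 = 22 kN
Load 2 — point force P=-10 kN at a=8/3 m (b=L-a=4/3):
  R_A = Pb/L = (-10)·(4/3)/4 = -10/3 kN
  R_B = Pa/L = (-10)·(8/3)/4 = -20/3 kN
Load 3 — applied couple M₀=14 kN·m at a=2 m (b=L-a=2):
  R_A = M₀/L = 14/4 = 7/2 kN
  R_B = -M₀/L = -14/4 = -7/2 kN
Load 4 — point force P=4 kN at a=12/5 m (b=L-a=8/5):
  R_A = Pb/L = 4·(8/5)/4 = 8/5 kN
  R_B = Pa/L = 4·(12/5)/4 = 12/5 kN
Superposition: R_A = 713/30 kN, R_B = 427/30 kN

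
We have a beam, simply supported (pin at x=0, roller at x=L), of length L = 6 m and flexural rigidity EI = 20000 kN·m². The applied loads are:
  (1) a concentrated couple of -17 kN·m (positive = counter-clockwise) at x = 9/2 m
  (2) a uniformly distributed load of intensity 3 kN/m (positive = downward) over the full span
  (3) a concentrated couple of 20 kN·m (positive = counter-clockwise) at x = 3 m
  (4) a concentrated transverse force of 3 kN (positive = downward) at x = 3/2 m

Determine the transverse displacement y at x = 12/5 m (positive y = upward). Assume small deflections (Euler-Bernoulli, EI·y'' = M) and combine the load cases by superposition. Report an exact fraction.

y(12/5) = -352647/200000000 m

Load 1 — applied couple M₀=-17 kN·m at a=9/2 m (b=L-a=3/2):
  y_1 = (M₀x³/(6L)+C₁x)/EI  [x≤a] with C₁=M₀(3b²-L²)/(6L)=221/16 = ((-17)·(12/5)³/(6·6)+(221/16)·(12/5))/20000 = 13311/10000000 m
Load 2 — uniform load w=3 kN/m over full span:
  y_2 = -wx(L³-2Lx²+x³)/(24EI) = -3·(12/5)·(6³-2·6·(12/5)²+(12/5)³)/(24·20000) = -7533/3125000 m
Load 3 — applied couple M₀=20 kN·m at a=3 m (b=L-a=3):
  y_3 = (M₀x³/(6L)+C₁x)/EI  [x≤a] with C₁=M₀(3b²-L²)/(6L)=-5 = (20·(12/5)³/(6·6)+(-5)·(12/5))/20000 = -27/125000 m
Load 4 — point force P=3 kN at a=3/2 m (b=L-a=9/2):
  y_4 = -Pa(L-x)(2Lx-a²-x²)/(6LEI)  [x>a] = -3·(3/2)·(6-(12/5))·(2·6·(12/5)-(3/2)²-(12/5)²)/(6·6·20000) = -18711/40000000 m
Superposition: y = Σ y_i = -352647/200000000 m ≈ -0.001763 m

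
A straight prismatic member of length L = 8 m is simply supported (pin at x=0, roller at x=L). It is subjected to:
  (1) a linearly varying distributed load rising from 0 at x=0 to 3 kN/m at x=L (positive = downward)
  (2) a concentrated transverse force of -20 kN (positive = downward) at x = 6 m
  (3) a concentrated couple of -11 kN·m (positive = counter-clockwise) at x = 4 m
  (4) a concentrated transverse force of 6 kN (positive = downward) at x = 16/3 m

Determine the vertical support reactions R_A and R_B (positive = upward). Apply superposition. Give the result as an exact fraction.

Load 1 — triangular load w₀=3 kN/m (0→w₀ over full span):
  R_A = w₀L/6 = 3·8/6 = 4 kN
  R_B = w₀L/3 = 3·8/3 = 8 kN
Load 2 — point force P=-20 kN at a=6 m (b=L-a=2):
  R_A = Pb/L = (-20)·2/8 = -5 kN
  R_B = Pa/L = (-20)·6/8 = -15 kN
Load 3 — applied couple M₀=-11 kN·m at a=4 m (b=L-a=4):
  R_A = M₀/L = (-11)/8 = -11/8 kN
  R_B = -M₀/L = -(-11)/8 = 11/8 kN
Load 4 — point force P=6 kN at a=16/3 m (b=L-a=8/3):
  R_A = Pb/L = 6·(8/3)/8 = 2 kN
  R_B = Pa/L = 6·(16/3)/8 = 4 kN
Superposition: R_A = -3/8 kN, R_B = -13/8 kN

R_A = -3/8 kN, R_B = -13/8 kN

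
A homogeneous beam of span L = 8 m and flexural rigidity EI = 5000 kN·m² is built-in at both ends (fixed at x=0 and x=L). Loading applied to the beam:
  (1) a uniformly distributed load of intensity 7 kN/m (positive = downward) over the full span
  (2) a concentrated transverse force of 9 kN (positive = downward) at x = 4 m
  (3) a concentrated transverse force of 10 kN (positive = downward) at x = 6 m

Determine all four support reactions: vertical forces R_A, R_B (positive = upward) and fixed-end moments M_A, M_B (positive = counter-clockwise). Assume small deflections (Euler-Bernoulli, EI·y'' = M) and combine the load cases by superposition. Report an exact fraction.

R_A = 545/16 kN, M_A = 601/12 kN·m, R_B = 655/16 kN, M_B = -691/12 kN·m

Load 1 — uniform load w=7 kN/m over full span:
  R_A = wL/2 = 7·8/2 = 28 kN
  M_A = wL²/12 = 7·8²/12 = 112/3 kN·m
  R_B = wL/2 = 7·8/2 = 28 kN
  M_B = -wL²/12 = -7·8²/12 = -112/3 kN·m
Load 2 — point force P=9 kN at a=4 m (b=L-a=4):
  R_A = Pb²(3a+b)/L³ = 9·4²·(3·4+4)/8³ = 9/2 kN
  M_A = Pab²/L² = 9·4·4²/8² = 9 kN·m
  R_B = Pa²(a+3b)/L³ = 9·4²·(4+3·4)/8³ = 9/2 kN
  M_B = -Pa²b/L² = -9·4²·4/8² = -9 kN·m
Load 3 — point force P=10 kN at a=6 m (b=L-a=2):
  R_A = Pb²(3a+b)/L³ = 10·2²·(3·6+2)/8³ = 25/16 kN
  M_A = Pab²/L² = 10·6·2²/8² = 15/4 kN·m
  R_B = Pa²(a+3b)/L³ = 10·6²·(6+3·2)/8³ = 135/16 kN
  M_B = -Pa²b/L² = -10·6²·2/8² = -45/4 kN·m
Superposition: R_A = 545/16 kN, M_A = 601/12 kN·m, R_B = 655/16 kN, M_B = -691/12 kN·m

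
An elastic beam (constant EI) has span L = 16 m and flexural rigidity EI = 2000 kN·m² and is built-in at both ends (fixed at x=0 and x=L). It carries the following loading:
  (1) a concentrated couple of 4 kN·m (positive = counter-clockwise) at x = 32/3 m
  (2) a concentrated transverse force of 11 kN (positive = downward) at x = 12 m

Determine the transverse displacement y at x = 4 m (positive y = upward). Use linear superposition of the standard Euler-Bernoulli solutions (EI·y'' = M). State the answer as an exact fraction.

y(4) = -493/18000 m

Load 1 — applied couple M₀=4 kN·m at a=32/3 m (b=L-a=16/3):
  y_1 = (R_Ax³/6 - M_Ax²/2)/EI  [x≤a] with R_A=1/3, M_A=4/3 = ((1/3)·4³/6 - (4/3)·4²/2)/2000 = -4/1125 m
Load 2 — point force P=11 kN at a=12 m (b=L-a=4):
  y_2 = -Pb²x²(3aL-(3a+b)x)/(6L³EI)  [x≤a] = -11·4²·4²·(3·12·16-(3·12+4)·4)/(6·16³·2000) = -143/6000 m
Superposition: y = Σ y_i = -493/18000 m ≈ -0.027389 m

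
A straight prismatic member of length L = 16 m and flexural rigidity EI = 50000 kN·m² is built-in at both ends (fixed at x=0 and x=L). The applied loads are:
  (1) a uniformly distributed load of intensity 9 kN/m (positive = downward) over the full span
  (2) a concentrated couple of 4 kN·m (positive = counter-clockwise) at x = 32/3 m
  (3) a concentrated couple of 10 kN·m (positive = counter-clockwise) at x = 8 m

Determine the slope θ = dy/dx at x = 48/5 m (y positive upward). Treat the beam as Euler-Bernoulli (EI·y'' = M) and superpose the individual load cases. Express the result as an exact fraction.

Load 1 — uniform load w=9 kN/m over full span:
  θ_1 = -wx(L-x)(L-2x)/(12EI) = -9·(48/5)·(16-(48/5))·(16-2·(48/5))/(12·50000) = 1152/390625 rad
Load 2 — applied couple M₀=4 kN·m at a=32/3 m (b=L-a=16/3):
  θ_2 = (R_Ax²/2 - M_Ax)/EI  [x≤a] with R_A=1/3, M_A=4/3 = ((1/3)·(48/5)²/2 - (4/3)·(48/5))/50000 = 4/78125 rad
Load 3 — applied couple M₀=10 kN·m at a=8 m (b=L-a=8):
  θ_3 = (R_Ax²/2 - M_Ax - M₀(x-a))/EI  [x>a] with R_A=15/16, M_A=5/2 = ((15/16)·(48/5)²/2 - (5/2)·(48/5) - 10·((48/5)-8))/50000 = 1/15625 rad
Superposition: θ = Σ θ_i = 1197/390625 rad ≈ 0.003064 rad

θ(48/5) = 1197/390625 rad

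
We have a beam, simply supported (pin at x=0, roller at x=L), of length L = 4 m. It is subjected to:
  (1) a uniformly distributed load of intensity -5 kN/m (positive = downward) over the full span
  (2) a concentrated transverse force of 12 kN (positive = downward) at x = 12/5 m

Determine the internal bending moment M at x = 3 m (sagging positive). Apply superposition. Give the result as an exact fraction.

Load 1 — uniform load w=-5 kN/m over full span:
  M_1 = wx(L-x)/2 = (-5)·3·(4-3)/2 = -15/2 kN·m
Load 2 — point force P=12 kN at a=12/5 m (b=L-a=8/5):
  M_2 = Pa(L-x)/L  [x>a] = 12·(12/5)·(4-3)/4 = 36/5 kN·m
Superposition: M = Σ M_i = -3/10 kN·m ≈ -0.300000 kN·m

M(3) = -3/10 kN·m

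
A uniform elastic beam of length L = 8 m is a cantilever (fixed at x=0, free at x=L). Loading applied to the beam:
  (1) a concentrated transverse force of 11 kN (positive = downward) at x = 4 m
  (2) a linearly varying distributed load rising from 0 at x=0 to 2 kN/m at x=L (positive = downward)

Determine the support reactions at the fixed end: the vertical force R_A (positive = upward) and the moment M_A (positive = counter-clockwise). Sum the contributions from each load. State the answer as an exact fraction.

R_A = 19 kN, M_A = 260/3 kN·m

Load 1 — point force P=11 kN at a=4 m (b=L-a=4):
  R_A = P = 11 kN
  M_A = Pa = 11·4 = 44 kN·m
Load 2 — triangular load w₀=2 kN/m (0→w₀ over full span):
  R_A = w₀L/2 = 2·8/2 = 8 kN
  M_A = w₀L²/3 = 2·8²/3 = 128/3 kN·m
Superposition: R_A = 19 kN, M_A = 260/3 kN·m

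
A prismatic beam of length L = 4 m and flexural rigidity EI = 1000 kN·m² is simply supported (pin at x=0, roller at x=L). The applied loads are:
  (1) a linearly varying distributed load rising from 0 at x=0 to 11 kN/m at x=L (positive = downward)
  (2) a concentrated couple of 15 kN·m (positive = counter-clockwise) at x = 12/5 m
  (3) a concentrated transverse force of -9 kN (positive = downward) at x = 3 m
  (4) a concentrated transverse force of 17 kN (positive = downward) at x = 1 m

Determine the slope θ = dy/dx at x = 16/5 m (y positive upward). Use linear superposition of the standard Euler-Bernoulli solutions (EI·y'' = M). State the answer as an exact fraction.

Load 1 — triangular load w₀=11 kN/m (0→w₀ over full span):
  θ_1 = -w₀(7L⁴-30L²x²+15x⁴)/(360LEI) = -11·(7·4⁴-30·4²·(16/5)²+15·(16/5)⁴)/(360·4·1000) = 8327/703125 rad
Load 2 — applied couple M₀=15 kN·m at a=12/5 m (b=L-a=8/5):
  θ_2 = (M₀x²/(2L)-M₀(x-a)+C₁)/EI  [x>a] with C₁=M₀(3b²-L²)/(6L)=-26/5 = (15·(16/5)²/(2·4)-15·((16/5)-(12/5))+(-26/5))/1000 = 1/500 rad
Load 3 — point force P=-9 kN at a=3 m (b=L-a=1):
  θ_3 = -Pa(2L²-6Lx+3x²+a²)/(6LEI)  [x>a] = -(-9)·3·(2·4²-6·4·(16/5)+3·(16/5)²+3²)/(6·4·1000) = -1143/200000 rad
Load 4 — point force P=17 kN at a=1 m (b=L-a=3):
  θ_4 = -Pa(2L²-6Lx+3x²+a²)/(6LEI)  [x>a] = -17·1·(2·4²-6·4·(16/5)+3·(16/5)²+1²)/(6·4·1000) = 1853/200000 rad
Superposition: θ = Σ θ_i = 391339/22500000 rad ≈ 0.017393 rad

θ(16/5) = 391339/22500000 rad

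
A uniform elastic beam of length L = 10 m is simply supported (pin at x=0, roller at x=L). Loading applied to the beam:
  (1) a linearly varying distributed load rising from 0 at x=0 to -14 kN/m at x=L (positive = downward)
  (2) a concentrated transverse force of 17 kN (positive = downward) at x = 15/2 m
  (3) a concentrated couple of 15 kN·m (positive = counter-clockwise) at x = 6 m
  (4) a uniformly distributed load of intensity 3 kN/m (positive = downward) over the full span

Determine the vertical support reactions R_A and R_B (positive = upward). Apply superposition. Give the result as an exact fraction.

R_A = -31/12 kN, R_B = -245/12 kN

Load 1 — triangular load w₀=-14 kN/m (0→w₀ over full span):
  R_A = w₀L/6 = (-14)·10/6 = -70/3 kN
  R_B = w₀L/3 = (-14)·10/3 = -140/3 kN
Load 2 — point force P=17 kN at a=15/2 m (b=L-a=5/2):
  R_A = Pb/L = 17·(5/2)/10 = 17/4 kN
  R_B = Pa/L = 17·(15/2)/10 = 51/4 kN
Load 3 — applied couple M₀=15 kN·m at a=6 m (b=L-a=4):
  R_A = M₀/L = 15/10 = 3/2 kN
  R_B = -M₀/L = -15/10 = -3/2 kN
Load 4 — uniform load w=3 kN/m over full span:
  R_A = wL/2 = 3·10/2 = 15 kN
  R_B = wL/2 = 3·10/2 = 15 kN
Superposition: R_A = -31/12 kN, R_B = -245/12 kN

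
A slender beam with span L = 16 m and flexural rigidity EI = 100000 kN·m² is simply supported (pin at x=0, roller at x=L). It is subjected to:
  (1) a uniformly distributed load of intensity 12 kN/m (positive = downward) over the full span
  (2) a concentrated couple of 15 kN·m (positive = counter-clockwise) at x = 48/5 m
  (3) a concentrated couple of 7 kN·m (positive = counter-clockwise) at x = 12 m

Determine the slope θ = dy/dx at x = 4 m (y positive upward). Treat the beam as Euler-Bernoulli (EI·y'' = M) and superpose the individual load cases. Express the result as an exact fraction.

Load 1 — uniform load w=12 kN/m over full span:
  θ_1 = -w(L³-6Lx²+4x³)/(24EI) = -12·(16³-6·16·4²+4·4³)/(24·100000) = -44/3125 rad
Load 2 — applied couple M₀=15 kN·m at a=48/5 m (b=L-a=32/5):
  θ_2 = (M₀x²/(2L)+C₁)/EI  [x≤a] with C₁=M₀(3b²-L²)/(6L)=-104/5 = (15·4²/(2·16)+(-104/5))/100000 = -133/1000000 rad
Load 3 — applied couple M₀=7 kN·m at a=12 m (b=L-a=4):
  θ_3 = (M₀x²/(2L)+C₁)/EI  [x≤a] with C₁=M₀(3b²-L²)/(6L)=-91/6 = (7·4²/(2·16)+(-91/6))/100000 = -7/60000 rad
Superposition: θ = Σ θ_i = -42989/3000000 rad ≈ -0.014330 rad

θ(4) = -42989/3000000 rad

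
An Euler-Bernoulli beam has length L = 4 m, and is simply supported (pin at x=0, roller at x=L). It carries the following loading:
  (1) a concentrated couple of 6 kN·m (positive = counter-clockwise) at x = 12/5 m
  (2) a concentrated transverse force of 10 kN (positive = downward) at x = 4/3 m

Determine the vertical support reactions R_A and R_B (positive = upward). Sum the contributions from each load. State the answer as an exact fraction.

Load 1 — applied couple M₀=6 kN·m at a=12/5 m (b=L-a=8/5):
  R_A = M₀/L = 6/4 = 3/2 kN
  R_B = -M₀/L = -6/4 = -3/2 kN
Load 2 — point force P=10 kN at a=4/3 m (b=L-a=8/3):
  R_A = Pb/L = 10·(8/3)/4 = 20/3 kN
  R_B = Pa/L = 10·(4/3)/4 = 10/3 kN
Superposition: R_A = 49/6 kN, R_B = 11/6 kN

R_A = 49/6 kN, R_B = 11/6 kN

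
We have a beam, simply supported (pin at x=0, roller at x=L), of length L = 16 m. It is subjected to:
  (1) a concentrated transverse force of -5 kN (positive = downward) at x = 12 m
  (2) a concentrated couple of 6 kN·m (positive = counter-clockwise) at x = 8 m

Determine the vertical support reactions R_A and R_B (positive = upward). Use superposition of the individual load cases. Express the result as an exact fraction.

R_A = -7/8 kN, R_B = -33/8 kN

Load 1 — point force P=-5 kN at a=12 m (b=L-a=4):
  R_A = Pb/L = (-5)·4/16 = -5/4 kN
  R_B = Pa/L = (-5)·12/16 = -15/4 kN
Load 2 — applied couple M₀=6 kN·m at a=8 m (b=L-a=8):
  R_A = M₀/L = 6/16 = 3/8 kN
  R_B = -M₀/L = -6/16 = -3/8 kN
Superposition: R_A = -7/8 kN, R_B = -33/8 kN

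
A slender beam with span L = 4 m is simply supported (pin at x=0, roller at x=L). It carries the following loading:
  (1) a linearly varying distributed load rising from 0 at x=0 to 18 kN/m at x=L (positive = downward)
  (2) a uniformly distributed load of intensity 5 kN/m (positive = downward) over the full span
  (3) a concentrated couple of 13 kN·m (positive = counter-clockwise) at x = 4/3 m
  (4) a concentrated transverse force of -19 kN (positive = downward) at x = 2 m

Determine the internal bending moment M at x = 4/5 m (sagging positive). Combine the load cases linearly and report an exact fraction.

M(4/5) = 1327/125 kN·m

Load 1 — triangular load w₀=18 kN/m (0→w₀ over full span):
  M_1 = w₀Lx/6 - w₀x³/(6L) = 18·4·(4/5)/6 - 18·(4/5)³/(6·4) = 1152/125 kN·m
Load 2 — uniform load w=5 kN/m over full span:
  M_2 = wx(L-x)/2 = 5·(4/5)·(4-(4/5))/2 = 32/5 kN·m
Load 3 — applied couple M₀=13 kN·m at a=4/3 m (b=L-a=8/3):
  M_3 = M₀x/L  [x≤a] = 13·(4/5)/4 = 13/5 kN·m
Load 4 — point force P=-19 kN at a=2 m (b=L-a=2):
  M_4 = Pbx/L  [x≤a] = (-19)·2·(4/5)/4 = -38/5 kN·m
Superposition: M = Σ M_i = 1327/125 kN·m ≈ 10.616000 kN·m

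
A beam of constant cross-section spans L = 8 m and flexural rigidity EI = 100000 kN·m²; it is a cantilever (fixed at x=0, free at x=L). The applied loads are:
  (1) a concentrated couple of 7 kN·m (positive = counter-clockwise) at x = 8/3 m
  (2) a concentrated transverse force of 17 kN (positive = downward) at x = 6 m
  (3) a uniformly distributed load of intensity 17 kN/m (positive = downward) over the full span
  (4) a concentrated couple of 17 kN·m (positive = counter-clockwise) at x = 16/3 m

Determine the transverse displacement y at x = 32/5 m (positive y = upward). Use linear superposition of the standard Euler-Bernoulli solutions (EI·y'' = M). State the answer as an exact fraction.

y(32/5) = -1140767/15625000 m

Load 1 — applied couple M₀=7 kN·m at a=8/3 m (b=L-a=16/3):
  y_1 = M₀a(2x-a)/(2EI)  [x>a] = 7·(8/3)·(2·(32/5)-(8/3))/(2·100000) = 133/140625 m
Load 2 — point force P=17 kN at a=6 m (b=L-a=2):
  y_2 = -Pa²(3x-a)/(6EI)  [x>a] = -17·6²·(3·(32/5)-6)/(6·100000) = -1683/125000 m
Load 3 — uniform load w=17 kN/m over full span:
  y_3 = -wx²(x²-4Lx+6L²)/(24EI) = -17·(32/5)²·((32/5)²-4·8·(32/5)+6·8²)/(24·100000) = -374272/5859375 m
Load 4 — applied couple M₀=17 kN·m at a=16/3 m (b=L-a=8/3):
  y_4 = M₀a(2x-a)/(2EI)  [x>a] = 17·(16/3)·(2·(32/5)-(16/3))/(2·100000) = 476/140625 m
Superposition: y = Σ y_i = -1140767/15625000 m ≈ -0.073009 m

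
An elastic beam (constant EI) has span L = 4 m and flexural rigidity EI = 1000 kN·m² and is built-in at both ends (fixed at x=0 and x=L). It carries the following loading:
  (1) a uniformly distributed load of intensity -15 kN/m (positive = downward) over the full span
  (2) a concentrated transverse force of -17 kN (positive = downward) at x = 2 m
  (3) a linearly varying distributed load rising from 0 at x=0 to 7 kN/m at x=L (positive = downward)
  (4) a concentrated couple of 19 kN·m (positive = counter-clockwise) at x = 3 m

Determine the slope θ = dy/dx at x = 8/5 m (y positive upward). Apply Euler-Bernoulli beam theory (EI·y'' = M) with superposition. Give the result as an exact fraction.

Load 1 — uniform load w=-15 kN/m over full span:
  θ_1 = -wx(L-x)(L-2x)/(12EI) = -(-15)·(8/5)·(4-(8/5))·(4-2·(8/5))/(12·1000) = 12/3125 rad
Load 2 — point force P=-17 kN at a=2 m (b=L-a=2):
  θ_2 = -Pb²x(2aL-(3a+b)x)/(2L³EI)  [x≤a] = -(-17)·2²·(8/5)·(2·2·4-(3·2+2)·(8/5))/(2·4³·1000) = 17/6250 rad
Load 3 — triangular load w₀=7 kN/m (0→w₀ over full span):
  θ_3 = -w₀(2x(L-x)(L-2x)(x+2L)+x²(L-x)²)/(120LEI) = -7·(2·(8/5)·(4-(8/5))·(4-2·(8/5))·((8/5)+2·4)+(8/5)²·(4-(8/5))²)/(120·4·1000) = -84/78125 rad
Load 4 — applied couple M₀=19 kN·m at a=3 m (b=L-a=1):
  θ_4 = (R_Ax²/2 - M_Ax)/EI  [x≤a] with R_A=171/32, M_A=95/16 = ((171/32)·(8/5)²/2 - (95/16)·(8/5))/1000 = -133/50000 rad
Superposition: θ = Σ θ_i = 3531/1250000 rad ≈ 0.002825 rad

θ(8/5) = 3531/1250000 rad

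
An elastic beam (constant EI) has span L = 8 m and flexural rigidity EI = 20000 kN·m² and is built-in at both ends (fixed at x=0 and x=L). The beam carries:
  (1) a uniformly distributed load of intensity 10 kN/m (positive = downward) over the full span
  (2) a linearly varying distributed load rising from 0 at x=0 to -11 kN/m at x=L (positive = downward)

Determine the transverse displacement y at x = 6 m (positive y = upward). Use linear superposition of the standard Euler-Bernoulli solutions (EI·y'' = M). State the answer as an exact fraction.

Load 1 — uniform load w=10 kN/m over full span:
  y_1 = -wx²(L-x)²/(24EI) = -10·6²·(8-6)²/(24·20000) = -3/1000 m
Load 2 — triangular load w₀=-11 kN/m (0→w₀ over full span):
  y_2 = -w₀x²(L-x)²(x+2L)/(120LEI) = -(-11)·6²·(8-6)²·(6+2·8)/(120·8·20000) = 363/200000 m
Superposition: y = Σ y_i = -237/200000 m ≈ -0.001185 m

y(6) = -237/200000 m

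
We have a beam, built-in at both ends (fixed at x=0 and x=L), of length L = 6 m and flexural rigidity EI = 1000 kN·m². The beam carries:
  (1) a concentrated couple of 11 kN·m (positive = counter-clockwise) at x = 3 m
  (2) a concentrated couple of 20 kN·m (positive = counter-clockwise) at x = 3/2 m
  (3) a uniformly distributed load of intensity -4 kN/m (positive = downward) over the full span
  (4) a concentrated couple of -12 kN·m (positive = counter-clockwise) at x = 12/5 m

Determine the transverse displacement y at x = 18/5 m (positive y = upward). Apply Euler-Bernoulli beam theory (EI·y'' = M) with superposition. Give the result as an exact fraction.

Load 1 — applied couple M₀=11 kN·m at a=3 m (b=L-a=3):
  y_1 = (R_Ax³/6 - M_Ax²/2 - M₀(x-a)²/2)/EI  [x>a] with R_A=11/4, M_A=11/4 = ((11/4)·(18/5)³/6 - (11/4)·(18/5)²/2 - 11·((18/5)-3)²/2)/1000 = 99/62500 m
Load 2 — applied couple M₀=20 kN·m at a=3/2 m (b=L-a=9/2):
  y_2 = (R_Ax³/6 - M_Ax²/2 - M₀(x-a)²/2)/EI  [x>a] with R_A=15/4, M_A=-15/4 = ((15/4)·(18/5)³/6 - (-15/4)·(18/5)²/2 - 20·((18/5)-(3/2))²/2)/1000 = 117/12500 m
Load 3 — uniform load w=-4 kN/m over full span:
  y_3 = -wx²(L-x)²/(24EI) = -(-4)·(18/5)²·(6-(18/5))²/(24·1000) = 972/78125 m
Load 4 — applied couple M₀=-12 kN·m at a=12/5 m (b=L-a=18/5):
  y_4 = (R_Ax³/6 - M_Ax²/2 - M₀(x-a)²/2)/EI  [x>a] with R_A=-72/25, M_A=-36/25 = ((-72/25)·(18/5)³/6 - (-36/25)·(18/5)²/2 - (-12)·((18/5)-(12/5))²/2)/1000 = -1728/390625 m
Superposition: y = Σ y_i = 7407/390625 m ≈ 0.018962 m

y(18/5) = 7407/390625 m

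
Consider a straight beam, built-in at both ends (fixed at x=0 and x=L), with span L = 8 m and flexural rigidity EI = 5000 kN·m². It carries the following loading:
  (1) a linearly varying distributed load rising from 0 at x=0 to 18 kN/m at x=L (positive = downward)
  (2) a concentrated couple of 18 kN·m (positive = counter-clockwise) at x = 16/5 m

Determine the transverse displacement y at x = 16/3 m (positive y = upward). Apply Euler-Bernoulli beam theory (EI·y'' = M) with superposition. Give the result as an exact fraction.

Load 1 — triangular load w₀=18 kN/m (0→w₀ over full span):
  y_1 = -w₀x²(L-x)²(x+2L)/(120LEI) = -18·(16/3)²·(8-(16/3))²·((16/3)+2·8)/(120·8·5000) = -4096/253125 m
Load 2 — applied couple M₀=18 kN·m at a=16/5 m (b=L-a=24/5):
  y_2 = (R_Ax³/6 - M_Ax²/2 - M₀(x-a)²/2)/EI  [x>a] with R_A=81/25, M_A=54/25 = ((81/25)·(16/3)³/6 - (54/25)·(16/3)²/2 - 18·((16/3)-(16/5))²/2)/5000 = 32/15625 m
Superposition: y = Σ y_i = -17888/1265625 m ≈ -0.014134 m

y(16/3) = -17888/1265625 m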